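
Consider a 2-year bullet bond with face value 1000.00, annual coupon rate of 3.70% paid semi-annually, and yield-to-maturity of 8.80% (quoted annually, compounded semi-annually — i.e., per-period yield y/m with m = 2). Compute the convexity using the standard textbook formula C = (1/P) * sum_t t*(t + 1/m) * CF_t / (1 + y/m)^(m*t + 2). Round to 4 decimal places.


Answer: Convexity = 4.4140

Derivation:
Coupon per period c = face * coupon_rate / m = 18.500000
Periods per year m = 2; per-period yield y/m = 0.044000
Number of cashflows N = 4
Cashflows (t years, CF_t, discount factor 1/(1+y/m)^(m*t), PV):
  t = 0.5000: CF_t = 18.500000, DF = 0.957854, PV = 17.720307
  t = 1.0000: CF_t = 18.500000, DF = 0.917485, PV = 16.973474
  t = 1.5000: CF_t = 18.500000, DF = 0.878817, PV = 16.258117
  t = 2.0000: CF_t = 1018.500000, DF = 0.841779, PV = 857.351750
Price P = sum_t PV_t = 908.303647
Convexity numerator sum_t t*(t + 1/m) * CF_t / (1+y/m)^(m*t + 2):
  t = 0.5000: term = 8.129058
  t = 1.0000: term = 23.359363
  t = 1.5000: term = 44.749737
  t = 2.0000: term = 3933.037123
Convexity = (1/P) * sum = 4009.275282 / 908.303647 = 4.414025


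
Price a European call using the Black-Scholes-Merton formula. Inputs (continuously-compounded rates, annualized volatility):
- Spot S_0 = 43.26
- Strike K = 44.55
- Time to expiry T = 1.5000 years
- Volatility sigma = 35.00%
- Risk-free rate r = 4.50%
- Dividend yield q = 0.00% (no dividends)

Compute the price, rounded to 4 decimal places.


d1 = (ln(S/K) + (r - q + 0.5*sigma^2) * T) / (sigma * sqrt(T)) = 0.30324978
d2 = d1 - sigma * sqrt(T) = -0.12541092
exp(-rT) = 0.93472772; exp(-qT) = 1.00000000
C = S_0 * exp(-qT) * N(d1) - K * exp(-rT) * N(d2)
N(d1) = 0.61915024; N(d2) = 0.45009912
C = 43.2600 * 1.00000000 * 0.61915024 - 44.5500 * 0.93472772 * 0.45009912 = 8.0414

Answer: Price = 8.0414


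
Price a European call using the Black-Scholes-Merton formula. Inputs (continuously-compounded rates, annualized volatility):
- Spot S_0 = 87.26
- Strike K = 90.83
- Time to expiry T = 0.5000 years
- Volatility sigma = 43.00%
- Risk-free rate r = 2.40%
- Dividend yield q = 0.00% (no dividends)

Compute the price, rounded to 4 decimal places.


Answer: Price = 9.4963

Derivation:
d1 = (ln(S/K) + (r - q + 0.5*sigma^2) * T) / (sigma * sqrt(T)) = 0.05961910
d2 = d1 - sigma * sqrt(T) = -0.24443682
exp(-rT) = 0.98807171; exp(-qT) = 1.00000000
C = S_0 * exp(-qT) * N(d1) - K * exp(-rT) * N(d2)
N(d1) = 0.52377050; N(d2) = 0.40344627
C = 87.2600 * 1.00000000 * 0.52377050 - 90.8300 * 0.98807171 * 0.40344627 = 9.4963


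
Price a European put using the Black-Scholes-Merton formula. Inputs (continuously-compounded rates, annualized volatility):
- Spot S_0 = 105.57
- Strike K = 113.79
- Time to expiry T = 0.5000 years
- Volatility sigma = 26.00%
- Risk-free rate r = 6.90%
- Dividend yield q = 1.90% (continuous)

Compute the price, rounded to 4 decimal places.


d1 = (ln(S/K) + (r - q + 0.5*sigma^2) * T) / (sigma * sqrt(T)) = -0.17993368
d2 = d1 - sigma * sqrt(T) = -0.36378144
exp(-rT) = 0.96608834; exp(-qT) = 0.99054498
P = K * exp(-rT) * N(-d2) - S_0 * exp(-qT) * N(-d1)
N(-d1) = 0.57139768; N(-d2) = 0.64198939
P = 113.7900 * 0.96608834 * 0.64198939 - 105.5700 * 0.99054498 * 0.57139768 = 10.8226

Answer: Price = 10.8226


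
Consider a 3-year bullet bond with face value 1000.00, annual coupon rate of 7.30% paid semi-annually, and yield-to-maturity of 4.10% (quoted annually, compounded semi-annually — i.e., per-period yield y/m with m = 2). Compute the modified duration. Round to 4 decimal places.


Answer: Modified duration = 2.7048

Derivation:
Coupon per period c = face * coupon_rate / m = 36.500000
Periods per year m = 2; per-period yield y/m = 0.020500
Number of cashflows N = 6
Cashflows (t years, CF_t, discount factor 1/(1+y/m)^(m*t), PV):
  t = 0.5000: CF_t = 36.500000, DF = 0.979912, PV = 35.766781
  t = 1.0000: CF_t = 36.500000, DF = 0.960227, PV = 35.048291
  t = 1.5000: CF_t = 36.500000, DF = 0.940938, PV = 34.344234
  t = 2.0000: CF_t = 36.500000, DF = 0.922036, PV = 33.654321
  t = 2.5000: CF_t = 36.500000, DF = 0.903514, PV = 32.978266
  t = 3.0000: CF_t = 1036.500000, DF = 0.885364, PV = 917.679969
Price P = sum_t PV_t = 1089.471862
First compute Macaulay numerator sum_t t * PV_t:
  t * PV_t at t = 0.5000: 17.883390
  t * PV_t at t = 1.0000: 35.048291
  t * PV_t at t = 1.5000: 51.516351
  t * PV_t at t = 2.0000: 67.308641
  t * PV_t at t = 2.5000: 82.445665
  t * PV_t at t = 3.0000: 2753.039907
Macaulay duration D = 3007.242247 / 1089.471862 = 2.760275
Modified duration = D / (1 + y/m) = 2.760275 / (1 + 0.020500) = 2.704826


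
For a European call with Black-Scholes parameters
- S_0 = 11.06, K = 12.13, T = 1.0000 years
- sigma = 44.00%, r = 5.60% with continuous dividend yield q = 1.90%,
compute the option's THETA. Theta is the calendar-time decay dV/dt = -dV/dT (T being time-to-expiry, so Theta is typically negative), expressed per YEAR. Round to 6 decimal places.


d1 = 0.0942119844; d2 = -0.3457880156
phi(d1) = 0.3971757178; exp(-qT) = 0.9811793622; exp(-rT) = 0.9455391359
Theta = -S*exp(-qT)*phi(d1)*sigma/(2*sqrt(T)) - r*K*exp(-rT)*N(d2) + q*S*exp(-qT)*N(d1)
N(d1) = 0.5375296175; N(d2) = 0.3647510162; sqrt(T) = 1.0000000000
Term 1 = -11.0600 * 0.9811793622 * 0.3971757178 * 0.4400 / (2 * 1.0000000000) = -0.9482195424
Term 2 = -0.0560 * 12.1300 * 0.9455391359 * 0.3647510162 = -0.2342744071
Term 3 = 0.0190 * 11.0600 * 0.9811793622 * 0.5375296175 = 0.1108305609
Theta = -0.9482195424 + (-0.2342744071) + (0.1108305609) = -1.071663

Answer: Theta = -1.071663


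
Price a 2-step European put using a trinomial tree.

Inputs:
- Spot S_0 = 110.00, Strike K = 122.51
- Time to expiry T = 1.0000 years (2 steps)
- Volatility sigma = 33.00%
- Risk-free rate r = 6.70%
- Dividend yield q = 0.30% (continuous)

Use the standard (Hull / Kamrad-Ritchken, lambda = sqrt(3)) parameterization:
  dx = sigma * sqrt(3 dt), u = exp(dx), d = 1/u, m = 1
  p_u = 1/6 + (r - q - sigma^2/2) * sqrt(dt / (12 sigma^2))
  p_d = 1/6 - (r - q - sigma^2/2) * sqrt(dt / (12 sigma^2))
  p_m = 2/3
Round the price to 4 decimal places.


dt = T/N = 0.500000; dx = sigma*sqrt(3*dt) = 0.404166
u = exp(dx) = 1.498052; d = 1/u = 0.667533
p_u = 0.172574, p_m = 0.666667, p_d = 0.160759
Discount per step: exp(-r*dt) = 0.967055
Stock lattice S(k, j) with j the centered position index:
  k=0: S(0,+0) = 110.0000
  k=1: S(1,-1) = 73.4287; S(1,+0) = 110.0000; S(1,+1) = 164.7858
  k=2: S(2,-2) = 49.0161; S(2,-1) = 73.4287; S(2,+0) = 110.0000; S(2,+1) = 164.7858; S(2,+2) = 246.8577
Terminal payoffs V(N, j) = max(K - S_T, 0):
  V(2,-2) = 73.493903; V(2,-1) = 49.081323; V(2,+0) = 12.510000; V(2,+1) = 0.000000; V(2,+2) = 0.000000
Backward induction: V(k, j) = exp(-r*dt) * [p_u * V(k+1, j+1) + p_m * V(k+1, j) + p_d * V(k+1, j-1)]
  V(1,-1) = exp(-r*dt) * [p_u*12.510000 + p_m*49.081323 + p_d*73.493903] = 45.156261
  V(1,+0) = exp(-r*dt) * [p_u*0.000000 + p_m*12.510000 + p_d*49.081323] = 15.695578
  V(1,+1) = exp(-r*dt) * [p_u*0.000000 + p_m*0.000000 + p_d*12.510000] = 1.944845
  V(0,+0) = exp(-r*dt) * [p_u*1.944845 + p_m*15.695578 + p_d*45.156261] = 17.463699

Answer: Price = V(0,0) = 17.4637


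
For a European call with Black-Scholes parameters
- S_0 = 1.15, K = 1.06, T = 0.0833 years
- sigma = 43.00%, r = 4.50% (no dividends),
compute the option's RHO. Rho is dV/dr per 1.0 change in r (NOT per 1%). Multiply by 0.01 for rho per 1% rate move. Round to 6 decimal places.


Answer: Rho = 0.064564

Derivation:
d1 = 0.7489002077; d2 = 0.6247947284
phi(d1) = 0.3013857438; exp(-qT) = 1.0000000000; exp(-rT) = 0.9962585169
N(d2) = 0.7339471045
Rho = K*T*exp(-rT)*N(d2) = 1.0600 * 0.0833 * 0.9962585169 * 0.7339471045 = 0.064564


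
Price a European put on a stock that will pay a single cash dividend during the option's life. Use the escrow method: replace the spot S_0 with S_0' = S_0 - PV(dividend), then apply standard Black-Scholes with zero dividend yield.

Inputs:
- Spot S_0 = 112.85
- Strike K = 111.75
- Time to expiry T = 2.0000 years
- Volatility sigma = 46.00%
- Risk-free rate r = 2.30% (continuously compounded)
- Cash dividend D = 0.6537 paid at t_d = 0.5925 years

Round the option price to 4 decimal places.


Answer: Price = 25.2563

Derivation:
PV(D) = D * exp(-r * t_d) = 0.6537 * 0.98646493 = 0.64485213
S_0' = S_0 - PV(D) = 112.8500 - 0.64485213 = 112.20514787
d1 = (ln(S_0'/K) + (r + sigma^2/2)*T) / (sigma*sqrt(T)) = 0.40222792
d2 = d1 - sigma*sqrt(T) = -0.24831032
exp(-rT) = 0.95504196
N(-d1) = 0.34375815; N(-d2) = 0.59805284
P = K * exp(-rT) * N(-d2) - S_0' * N(-d1) = 111.7500 * 0.95504196 * 0.59805284 - 112.20514787 * 0.34375815 = 25.2563


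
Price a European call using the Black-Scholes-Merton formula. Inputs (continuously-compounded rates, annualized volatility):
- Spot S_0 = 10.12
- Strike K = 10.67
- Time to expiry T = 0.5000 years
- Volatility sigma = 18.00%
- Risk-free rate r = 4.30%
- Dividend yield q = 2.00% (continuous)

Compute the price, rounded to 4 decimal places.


d1 = (ln(S/K) + (r - q + 0.5*sigma^2) * T) / (sigma * sqrt(T)) = -0.26180551
d2 = d1 - sigma * sqrt(T) = -0.38908473
exp(-rT) = 0.97872948; exp(-qT) = 0.99004983
C = S_0 * exp(-qT) * N(d1) - K * exp(-rT) * N(d2)
N(d1) = 0.39673569; N(d2) = 0.34860673
C = 10.1200 * 0.99004983 * 0.39673569 - 10.6700 * 0.97872948 * 0.34860673 = 0.3345

Answer: Price = 0.3345


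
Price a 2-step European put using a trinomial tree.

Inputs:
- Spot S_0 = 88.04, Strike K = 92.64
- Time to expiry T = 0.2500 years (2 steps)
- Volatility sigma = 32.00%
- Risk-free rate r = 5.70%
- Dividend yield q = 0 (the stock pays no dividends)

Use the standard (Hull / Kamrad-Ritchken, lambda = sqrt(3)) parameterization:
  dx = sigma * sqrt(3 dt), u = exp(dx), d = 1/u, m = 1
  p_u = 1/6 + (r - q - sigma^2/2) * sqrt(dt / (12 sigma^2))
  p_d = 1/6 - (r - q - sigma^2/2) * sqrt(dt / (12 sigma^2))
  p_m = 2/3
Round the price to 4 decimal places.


Answer: Price = V(0,0) = 7.5459

Derivation:
dt = T/N = 0.125000; dx = sigma*sqrt(3*dt) = 0.195959
u = exp(dx) = 1.216477; d = 1/u = 0.822046
p_u = 0.168517, p_m = 0.666667, p_d = 0.164817
Discount per step: exp(-r*dt) = 0.992900
Stock lattice S(k, j) with j the centered position index:
  k=0: S(0,+0) = 88.0400
  k=1: S(1,-1) = 72.3729; S(1,+0) = 88.0400; S(1,+1) = 107.0987
  k=2: S(2,-2) = 59.4938; S(2,-1) = 72.3729; S(2,+0) = 88.0400; S(2,+1) = 107.0987; S(2,+2) = 130.2831
Terminal payoffs V(N, j) = max(K - S_T, 0):
  V(2,-2) = 33.146153; V(2,-1) = 20.267089; V(2,+0) = 4.600000; V(2,+1) = 0.000000; V(2,+2) = 0.000000
Backward induction: V(k, j) = exp(-r*dt) * [p_u * V(k+1, j+1) + p_m * V(k+1, j) + p_d * V(k+1, j-1)]
  V(1,-1) = exp(-r*dt) * [p_u*4.600000 + p_m*20.267089 + p_d*33.146153] = 19.609395
  V(1,+0) = exp(-r*dt) * [p_u*0.000000 + p_m*4.600000 + p_d*20.267089] = 6.361535
  V(1,+1) = exp(-r*dt) * [p_u*0.000000 + p_m*0.000000 + p_d*4.600000] = 0.752775
  V(0,+0) = exp(-r*dt) * [p_u*0.752775 + p_m*6.361535 + p_d*19.609395] = 7.545880


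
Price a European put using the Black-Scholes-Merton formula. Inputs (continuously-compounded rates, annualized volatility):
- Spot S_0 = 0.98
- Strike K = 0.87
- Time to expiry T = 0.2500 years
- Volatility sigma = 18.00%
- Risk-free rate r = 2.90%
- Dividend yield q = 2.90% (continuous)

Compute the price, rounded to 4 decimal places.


Answer: Price = 0.0036

Derivation:
d1 = (ln(S/K) + (r - q + 0.5*sigma^2) * T) / (sigma * sqrt(T)) = 1.36788178
d2 = d1 - sigma * sqrt(T) = 1.27788178
exp(-rT) = 0.99277622; exp(-qT) = 0.99277622
P = K * exp(-rT) * N(-d2) - S_0 * exp(-qT) * N(-d1)
N(-d1) = 0.08567454; N(-d2) = 0.10064556
P = 0.8700 * 0.99277622 * 0.10064556 - 0.9800 * 0.99277622 * 0.08567454 = 0.0036


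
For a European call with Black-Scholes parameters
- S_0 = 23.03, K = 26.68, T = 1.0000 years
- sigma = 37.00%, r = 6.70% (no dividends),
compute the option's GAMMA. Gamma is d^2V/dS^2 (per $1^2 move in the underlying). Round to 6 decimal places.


Answer: Gamma = 0.046795

Derivation:
d1 = -0.0315311006; d2 = -0.4015311006
phi(d1) = 0.3987440134; exp(-qT) = 1.0000000000; exp(-rT) = 0.9351952013
Gamma = exp(-qT) * phi(d1) / (S * sigma * sqrt(T)) = 1.0000000000 * 0.3987440134 / (23.0300 * 0.3700 * 1.0000000000) = 0.046795


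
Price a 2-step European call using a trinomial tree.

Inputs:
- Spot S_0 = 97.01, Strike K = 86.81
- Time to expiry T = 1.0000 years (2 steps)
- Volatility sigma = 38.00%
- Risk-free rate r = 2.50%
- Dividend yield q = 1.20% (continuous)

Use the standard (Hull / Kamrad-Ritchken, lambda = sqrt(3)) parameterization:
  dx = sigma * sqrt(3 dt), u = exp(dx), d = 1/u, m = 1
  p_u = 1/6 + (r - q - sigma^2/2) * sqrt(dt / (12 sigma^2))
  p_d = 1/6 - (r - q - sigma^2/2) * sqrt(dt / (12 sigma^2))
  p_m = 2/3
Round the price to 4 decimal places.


dt = T/N = 0.500000; dx = sigma*sqrt(3*dt) = 0.465403
u = exp(dx) = 1.592656; d = 1/u = 0.627882
p_u = 0.134866, p_m = 0.666667, p_d = 0.198467
Discount per step: exp(-r*dt) = 0.987578
Stock lattice S(k, j) with j the centered position index:
  k=0: S(0,+0) = 97.0100
  k=1: S(1,-1) = 60.9108; S(1,+0) = 97.0100; S(1,+1) = 154.5036
  k=2: S(2,-2) = 38.2448; S(2,-1) = 60.9108; S(2,+0) = 97.0100; S(2,+1) = 154.5036; S(2,+2) = 246.0710
Terminal payoffs V(N, j) = max(S_T - K, 0):
  V(2,-2) = 0.000000; V(2,-1) = 0.000000; V(2,+0) = 10.200000; V(2,+1) = 67.693557; V(2,+2) = 159.261014
Backward induction: V(k, j) = exp(-r*dt) * [p_u * V(k+1, j+1) + p_m * V(k+1, j) + p_d * V(k+1, j-1)]
  V(1,-1) = exp(-r*dt) * [p_u*10.200000 + p_m*0.000000 + p_d*0.000000] = 1.358548
  V(1,+0) = exp(-r*dt) * [p_u*67.693557 + p_m*10.200000 + p_d*0.000000] = 15.731697
  V(1,+1) = exp(-r*dt) * [p_u*159.261014 + p_m*67.693557 + p_d*10.200000] = 67.779777
  V(0,+0) = exp(-r*dt) * [p_u*67.779777 + p_m*15.731697 + p_d*1.358548] = 19.651446

Answer: Price = V(0,0) = 19.6514


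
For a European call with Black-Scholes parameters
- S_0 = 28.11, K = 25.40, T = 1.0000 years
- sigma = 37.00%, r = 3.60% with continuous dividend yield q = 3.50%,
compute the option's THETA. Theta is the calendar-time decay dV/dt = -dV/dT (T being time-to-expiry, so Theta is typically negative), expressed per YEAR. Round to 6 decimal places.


Answer: Theta = -1.630048

Derivation:
d1 = 0.4616924619; d2 = 0.0916924619
phi(d1) = 0.3586104784; exp(-qT) = 0.9656054163; exp(-rT) = 0.9646402935
Theta = -S*exp(-qT)*phi(d1)*sigma/(2*sqrt(T)) - r*K*exp(-rT)*N(d2) + q*S*exp(-qT)*N(d1)
N(d1) = 0.6778490612; N(d2) = 0.5365288066; sqrt(T) = 1.0000000000
Term 1 = -28.1100 * 0.9656054163 * 0.3586104784 * 0.3700 / (2 * 1.0000000000) = -1.8007575422
Term 2 = -0.0360 * 25.4000 * 0.9646402935 * 0.5365288066 = -0.4732544001
Term 3 = 0.0350 * 28.1100 * 0.9656054163 * 0.6778490612 = 0.6439639891
Theta = -1.8007575422 + (-0.4732544001) + (0.6439639891) = -1.630048


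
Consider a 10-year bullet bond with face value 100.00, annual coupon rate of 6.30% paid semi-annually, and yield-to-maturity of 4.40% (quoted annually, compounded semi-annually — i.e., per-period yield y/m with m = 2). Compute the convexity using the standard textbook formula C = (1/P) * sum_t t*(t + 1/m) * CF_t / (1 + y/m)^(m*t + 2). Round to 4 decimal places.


Answer: Convexity = 70.9691

Derivation:
Coupon per period c = face * coupon_rate / m = 3.150000
Periods per year m = 2; per-period yield y/m = 0.022000
Number of cashflows N = 20
Cashflows (t years, CF_t, discount factor 1/(1+y/m)^(m*t), PV):
  t = 0.5000: CF_t = 3.150000, DF = 0.978474, PV = 3.082192
  t = 1.0000: CF_t = 3.150000, DF = 0.957411, PV = 3.015843
  t = 1.5000: CF_t = 3.150000, DF = 0.936801, PV = 2.950923
  t = 2.0000: CF_t = 3.150000, DF = 0.916635, PV = 2.887400
  t = 2.5000: CF_t = 3.150000, DF = 0.896903, PV = 2.825245
  t = 3.0000: CF_t = 3.150000, DF = 0.877596, PV = 2.764427
  t = 3.5000: CF_t = 3.150000, DF = 0.858704, PV = 2.704919
  t = 4.0000: CF_t = 3.150000, DF = 0.840220, PV = 2.646692
  t = 4.5000: CF_t = 3.150000, DF = 0.822133, PV = 2.589718
  t = 5.0000: CF_t = 3.150000, DF = 0.804435, PV = 2.533971
  t = 5.5000: CF_t = 3.150000, DF = 0.787119, PV = 2.479423
  t = 6.0000: CF_t = 3.150000, DF = 0.770175, PV = 2.426050
  t = 6.5000: CF_t = 3.150000, DF = 0.753596, PV = 2.373826
  t = 7.0000: CF_t = 3.150000, DF = 0.737373, PV = 2.322726
  t = 7.5000: CF_t = 3.150000, DF = 0.721500, PV = 2.272726
  t = 8.0000: CF_t = 3.150000, DF = 0.705969, PV = 2.223803
  t = 8.5000: CF_t = 3.150000, DF = 0.690772, PV = 2.175932
  t = 9.0000: CF_t = 3.150000, DF = 0.675902, PV = 2.129092
  t = 9.5000: CF_t = 3.150000, DF = 0.661352, PV = 2.083260
  t = 10.0000: CF_t = 103.150000, DF = 0.647116, PV = 66.750007
Price P = sum_t PV_t = 115.238176
Convexity numerator sum_t t*(t + 1/m) * CF_t / (1+y/m)^(m*t + 2):
  t = 0.5000: term = 1.475461
  t = 1.0000: term = 4.331100
  t = 1.5000: term = 8.475734
  t = 2.0000: term = 13.822137
  t = 2.5000: term = 20.286893
  t = 3.0000: term = 27.790265
  t = 3.5000: term = 36.256053
  t = 4.0000: term = 45.611473
  t = 4.5000: term = 55.787027
  t = 5.0000: term = 66.716384
  t = 5.5000: term = 78.336263
  t = 6.0000: term = 90.586321
  t = 6.5000: term = 103.409042
  t = 7.0000: term = 116.749633
  t = 7.5000: term = 130.555922
  t = 8.0000: term = 144.778256
  t = 8.5000: term = 159.369411
  t = 9.0000: term = 174.284495
  t = 9.5000: term = 189.480860
  t = 10.0000: term = 6710.251902
Convexity = (1/P) * sum = 8178.354633 / 115.238176 = 70.969143


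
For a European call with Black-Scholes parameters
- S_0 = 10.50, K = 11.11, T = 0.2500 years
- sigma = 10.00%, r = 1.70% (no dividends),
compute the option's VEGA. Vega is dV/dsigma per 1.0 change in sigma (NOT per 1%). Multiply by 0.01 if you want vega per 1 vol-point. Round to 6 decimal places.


d1 = -1.0194069298; d2 = -1.0694069298
phi(d1) = 0.2372754023; exp(-qT) = 1.0000000000; exp(-rT) = 0.9957590185
Vega = S * exp(-qT) * phi(d1) * sqrt(T) = 10.5000 * 1.0000000000 * 0.2372754023 * 0.5000000000 = 1.245696

Answer: Vega = 1.245696


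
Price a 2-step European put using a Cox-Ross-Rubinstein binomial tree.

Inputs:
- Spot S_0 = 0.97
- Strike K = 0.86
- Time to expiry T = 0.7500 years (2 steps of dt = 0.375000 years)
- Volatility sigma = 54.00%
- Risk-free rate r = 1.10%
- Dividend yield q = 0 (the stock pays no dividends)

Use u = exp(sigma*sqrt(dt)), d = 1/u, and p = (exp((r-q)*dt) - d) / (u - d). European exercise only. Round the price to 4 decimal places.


dt = T/N = 0.375000
u = exp(sigma*sqrt(dt)) = 1.391916; d = 1/u = 0.718434
p = (exp((r-q)*dt) - d) / (u - d) = 0.424212
Discount per step: exp(-r*dt) = 0.995883
Stock lattice S(k, i) with i counting down-moves:
  k=0: S(0,0) = 0.9700
  k=1: S(1,0) = 1.3502; S(1,1) = 0.6969
  k=2: S(2,0) = 1.8793; S(2,1) = 0.9700; S(2,2) = 0.5007
Terminal payoffs V(N, i) = max(K - S_T, 0):
  V(2,0) = 0.000000; V(2,1) = 0.000000; V(2,2) = 0.359337
Backward induction: V(k, i) = exp(-r*dt) * [p * V(k+1, i) + (1-p) * V(k+1, i+1)].
  V(1,0) = exp(-r*dt) * [p*0.000000 + (1-p)*0.000000] = 0.000000
  V(1,1) = exp(-r*dt) * [p*0.000000 + (1-p)*0.359337] = 0.206050
  V(0,0) = exp(-r*dt) * [p*0.000000 + (1-p)*0.206050] = 0.118153

Answer: Price = V(0,0) = 0.1182


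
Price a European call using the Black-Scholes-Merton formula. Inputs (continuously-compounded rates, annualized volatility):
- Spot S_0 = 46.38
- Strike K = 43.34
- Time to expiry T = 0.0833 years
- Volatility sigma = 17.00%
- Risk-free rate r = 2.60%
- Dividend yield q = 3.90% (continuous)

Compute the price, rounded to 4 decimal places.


d1 = (ln(S/K) + (r - q + 0.5*sigma^2) * T) / (sigma * sqrt(T)) = 1.38414716
d2 = d1 - sigma * sqrt(T) = 1.33508220
exp(-rT) = 0.99783654; exp(-qT) = 0.99675657
C = S_0 * exp(-qT) * N(d1) - K * exp(-rT) * N(d2)
N(d1) = 0.91684330; N(d2) = 0.90907528
C = 46.3800 * 0.99675657 * 0.91684330 - 43.3400 * 0.99783654 * 0.90907528 = 3.0712

Answer: Price = 3.0712


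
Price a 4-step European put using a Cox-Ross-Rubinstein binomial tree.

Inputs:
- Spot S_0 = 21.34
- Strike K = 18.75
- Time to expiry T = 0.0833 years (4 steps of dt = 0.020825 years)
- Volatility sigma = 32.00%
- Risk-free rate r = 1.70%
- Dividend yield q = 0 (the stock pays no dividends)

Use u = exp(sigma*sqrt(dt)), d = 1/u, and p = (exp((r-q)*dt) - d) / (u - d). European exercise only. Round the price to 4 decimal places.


dt = T/N = 0.020825
u = exp(sigma*sqrt(dt)) = 1.047262; d = 1/u = 0.954871
p = (exp((r-q)*dt) - d) / (u - d) = 0.492290
Discount per step: exp(-r*dt) = 0.999646
Stock lattice S(k, i) with i counting down-moves:
  k=0: S(0,0) = 21.3400
  k=1: S(1,0) = 22.3486; S(1,1) = 20.3770
  k=2: S(2,0) = 23.4048; S(2,1) = 21.3400; S(2,2) = 19.4574
  k=3: S(3,0) = 24.5109; S(3,1) = 22.3486; S(3,2) = 20.3770; S(3,3) = 18.5793
  k=4: S(4,0) = 25.6694; S(4,1) = 23.4048; S(4,2) = 21.3400; S(4,3) = 19.4574; S(4,4) = 17.7408
Terminal payoffs V(N, i) = max(K - S_T, 0):
  V(4,0) = 0.000000; V(4,1) = 0.000000; V(4,2) = 0.000000; V(4,3) = 0.000000; V(4,4) = 1.009182
Backward induction: V(k, i) = exp(-r*dt) * [p * V(k+1, i) + (1-p) * V(k+1, i+1)].
  V(3,0) = exp(-r*dt) * [p*0.000000 + (1-p)*0.000000] = 0.000000
  V(3,1) = exp(-r*dt) * [p*0.000000 + (1-p)*0.000000] = 0.000000
  V(3,2) = exp(-r*dt) * [p*0.000000 + (1-p)*0.000000] = 0.000000
  V(3,3) = exp(-r*dt) * [p*0.000000 + (1-p)*1.009182] = 0.512190
  V(2,0) = exp(-r*dt) * [p*0.000000 + (1-p)*0.000000] = 0.000000
  V(2,1) = exp(-r*dt) * [p*0.000000 + (1-p)*0.000000] = 0.000000
  V(2,2) = exp(-r*dt) * [p*0.000000 + (1-p)*0.512190] = 0.259952
  V(1,0) = exp(-r*dt) * [p*0.000000 + (1-p)*0.000000] = 0.000000
  V(1,1) = exp(-r*dt) * [p*0.000000 + (1-p)*0.259952] = 0.131934
  V(0,0) = exp(-r*dt) * [p*0.000000 + (1-p)*0.131934] = 0.066960

Answer: Price = V(0,0) = 0.0670


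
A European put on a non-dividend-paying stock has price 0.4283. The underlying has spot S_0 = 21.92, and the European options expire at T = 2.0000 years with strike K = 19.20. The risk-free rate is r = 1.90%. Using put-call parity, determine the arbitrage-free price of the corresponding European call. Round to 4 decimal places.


Answer: Call price = 3.8642

Derivation:
Put-call parity: C - P = S_0 * exp(-qT) - K * exp(-rT).
S_0 * exp(-qT) = 21.9200 * 1.00000000 = 21.92000000
K * exp(-rT) = 19.2000 * 0.96271294 = 18.48408847
C = P + S*exp(-qT) - K*exp(-rT)
C = 0.4283 + 21.92000000 - 18.48408847 = 3.8642


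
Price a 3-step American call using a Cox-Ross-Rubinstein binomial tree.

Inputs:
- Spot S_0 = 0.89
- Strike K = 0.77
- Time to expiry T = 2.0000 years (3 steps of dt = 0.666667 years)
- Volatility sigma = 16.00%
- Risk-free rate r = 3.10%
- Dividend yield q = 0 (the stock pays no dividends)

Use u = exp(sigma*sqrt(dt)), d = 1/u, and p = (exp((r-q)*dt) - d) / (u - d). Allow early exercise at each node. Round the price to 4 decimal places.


dt = T/N = 0.666667
u = exp(sigma*sqrt(dt)) = 1.139557; d = 1/u = 0.877534
p = (exp((r-q)*dt) - d) / (u - d) = 0.547081
Discount per step: exp(-r*dt) = 0.979545
Stock lattice S(k, i) with i counting down-moves:
  k=0: S(0,0) = 0.8900
  k=1: S(1,0) = 1.0142; S(1,1) = 0.7810
  k=2: S(2,0) = 1.1557; S(2,1) = 0.8900; S(2,2) = 0.6854
  k=3: S(3,0) = 1.3170; S(3,1) = 1.0142; S(3,2) = 0.7810; S(3,3) = 0.6014
Terminal payoffs V(N, i) = max(S_T - K, 0):
  V(3,0) = 0.547037; V(3,1) = 0.244206; V(3,2) = 0.011005; V(3,3) = 0.000000
Backward induction: V(k, i) = exp(-r*dt) * [p * V(k+1, i) + (1-p) * V(k+1, i+1)]; then take max(V_cont, immediate exercise) for American.
  V(2,0) = exp(-r*dt) * [p*0.547037 + (1-p)*0.244206] = 0.401495; exercise = 0.385745; V(2,0) = max -> 0.401495
  V(2,1) = exp(-r*dt) * [p*0.244206 + (1-p)*0.011005] = 0.135750; exercise = 0.120000; V(2,1) = max -> 0.135750
  V(2,2) = exp(-r*dt) * [p*0.011005 + (1-p)*0.000000] = 0.005898; exercise = 0.000000; V(2,2) = max -> 0.005898
  V(1,0) = exp(-r*dt) * [p*0.401495 + (1-p)*0.135750] = 0.275383; exercise = 0.244206; V(1,0) = max -> 0.275383
  V(1,1) = exp(-r*dt) * [p*0.135750 + (1-p)*0.005898] = 0.075364; exercise = 0.011005; V(1,1) = max -> 0.075364
  V(0,0) = exp(-r*dt) * [p*0.275383 + (1-p)*0.075364] = 0.181011; exercise = 0.120000; V(0,0) = max -> 0.181011

Answer: Price = V(0,0) = 0.1810


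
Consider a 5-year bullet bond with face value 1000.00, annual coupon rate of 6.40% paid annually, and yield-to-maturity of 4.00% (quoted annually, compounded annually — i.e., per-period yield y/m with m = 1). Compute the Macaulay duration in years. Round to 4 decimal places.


Answer: Macaulay duration = 4.4650 years

Derivation:
Coupon per period c = face * coupon_rate / m = 64.000000
Periods per year m = 1; per-period yield y/m = 0.040000
Number of cashflows N = 5
Cashflows (t years, CF_t, discount factor 1/(1+y/m)^(m*t), PV):
  t = 1.0000: CF_t = 64.000000, DF = 0.961538, PV = 61.538462
  t = 2.0000: CF_t = 64.000000, DF = 0.924556, PV = 59.171598
  t = 3.0000: CF_t = 64.000000, DF = 0.888996, PV = 56.895767
  t = 4.0000: CF_t = 64.000000, DF = 0.854804, PV = 54.707468
  t = 5.0000: CF_t = 1064.000000, DF = 0.821927, PV = 874.530442
Price P = sum_t PV_t = 1106.843736
Macaulay numerator sum_t t * PV_t:
  t * PV_t at t = 1.0000: 61.538462
  t * PV_t at t = 2.0000: 118.343195
  t * PV_t at t = 3.0000: 170.687301
  t * PV_t at t = 4.0000: 218.829873
  t * PV_t at t = 5.0000: 4372.652208
Macaulay duration D = (sum_t t * PV_t) / P = 4942.051039 / 1106.843736 = 4.464994


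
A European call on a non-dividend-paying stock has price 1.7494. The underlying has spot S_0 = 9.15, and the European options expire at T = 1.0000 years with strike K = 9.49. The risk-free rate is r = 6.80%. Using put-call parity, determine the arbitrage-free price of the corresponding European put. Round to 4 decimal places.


Put-call parity: C - P = S_0 * exp(-qT) - K * exp(-rT).
S_0 * exp(-qT) = 9.1500 * 1.00000000 = 9.15000000
K * exp(-rT) = 9.4900 * 0.93426047 = 8.86613189
P = C - S*exp(-qT) + K*exp(-rT)
P = 1.7494 - 9.15000000 + 8.86613189 = 1.4655

Answer: Put price = 1.4655


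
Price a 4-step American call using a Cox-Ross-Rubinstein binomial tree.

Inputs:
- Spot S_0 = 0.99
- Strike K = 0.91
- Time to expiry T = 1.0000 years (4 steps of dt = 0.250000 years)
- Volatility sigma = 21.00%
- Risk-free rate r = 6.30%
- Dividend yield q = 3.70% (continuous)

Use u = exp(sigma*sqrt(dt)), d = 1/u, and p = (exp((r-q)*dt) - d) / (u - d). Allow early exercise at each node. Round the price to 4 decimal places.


dt = T/N = 0.250000
u = exp(sigma*sqrt(dt)) = 1.110711; d = 1/u = 0.900325
p = (exp((r-q)*dt) - d) / (u - d) = 0.504770
Discount per step: exp(-r*dt) = 0.984373
Stock lattice S(k, i) with i counting down-moves:
  k=0: S(0,0) = 0.9900
  k=1: S(1,0) = 1.0996; S(1,1) = 0.8913
  k=2: S(2,0) = 1.2213; S(2,1) = 0.9900; S(2,2) = 0.8025
  k=3: S(3,0) = 1.3566; S(3,1) = 1.0996; S(3,2) = 0.8913; S(3,3) = 0.7225
  k=4: S(4,0) = 1.5067; S(4,1) = 1.2213; S(4,2) = 0.9900; S(4,3) = 0.8025; S(4,4) = 0.6505
Terminal payoffs V(N, i) = max(S_T - K, 0):
  V(4,0) = 0.596742; V(4,1) = 0.311341; V(4,2) = 0.080000; V(4,3) = 0.000000; V(4,4) = 0.000000
Backward induction: V(k, i) = exp(-r*dt) * [p * V(k+1, i) + (1-p) * V(k+1, i+1)]; then take max(V_cont, immediate exercise) for American.
  V(3,0) = exp(-r*dt) * [p*0.596742 + (1-p)*0.311341] = 0.448287; exercise = 0.446557; V(3,0) = max -> 0.448287
  V(3,1) = exp(-r*dt) * [p*0.311341 + (1-p)*0.080000] = 0.193699; exercise = 0.189604; V(3,1) = max -> 0.193699
  V(3,2) = exp(-r*dt) * [p*0.080000 + (1-p)*0.000000] = 0.039751; exercise = 0.000000; V(3,2) = max -> 0.039751
  V(3,3) = exp(-r*dt) * [p*0.000000 + (1-p)*0.000000] = 0.000000; exercise = 0.000000; V(3,3) = max -> 0.000000
  V(2,0) = exp(-r*dt) * [p*0.448287 + (1-p)*0.193699] = 0.317172; exercise = 0.311341; V(2,0) = max -> 0.317172
  V(2,1) = exp(-r*dt) * [p*0.193699 + (1-p)*0.039751] = 0.115624; exercise = 0.080000; V(2,1) = max -> 0.115624
  V(2,2) = exp(-r*dt) * [p*0.039751 + (1-p)*0.000000] = 0.019751; exercise = 0.000000; V(2,2) = max -> 0.019751
  V(1,0) = exp(-r*dt) * [p*0.317172 + (1-p)*0.115624] = 0.213963; exercise = 0.189604; V(1,0) = max -> 0.213963
  V(1,1) = exp(-r*dt) * [p*0.115624 + (1-p)*0.019751] = 0.067080; exercise = 0.000000; V(1,1) = max -> 0.067080
  V(0,0) = exp(-r*dt) * [p*0.213963 + (1-p)*0.067080] = 0.139015; exercise = 0.080000; V(0,0) = max -> 0.139015

Answer: Price = V(0,0) = 0.1390


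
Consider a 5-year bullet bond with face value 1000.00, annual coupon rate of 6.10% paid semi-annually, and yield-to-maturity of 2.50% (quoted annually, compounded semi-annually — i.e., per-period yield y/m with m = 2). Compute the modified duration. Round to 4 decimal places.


Coupon per period c = face * coupon_rate / m = 30.500000
Periods per year m = 2; per-period yield y/m = 0.012500
Number of cashflows N = 10
Cashflows (t years, CF_t, discount factor 1/(1+y/m)^(m*t), PV):
  t = 0.5000: CF_t = 30.500000, DF = 0.987654, PV = 30.123457
  t = 1.0000: CF_t = 30.500000, DF = 0.975461, PV = 29.751562
  t = 1.5000: CF_t = 30.500000, DF = 0.963418, PV = 29.384259
  t = 2.0000: CF_t = 30.500000, DF = 0.951524, PV = 29.021490
  t = 2.5000: CF_t = 30.500000, DF = 0.939777, PV = 28.663200
  t = 3.0000: CF_t = 30.500000, DF = 0.928175, PV = 28.309334
  t = 3.5000: CF_t = 30.500000, DF = 0.916716, PV = 27.959836
  t = 4.0000: CF_t = 30.500000, DF = 0.905398, PV = 27.614653
  t = 4.5000: CF_t = 30.500000, DF = 0.894221, PV = 27.273731
  t = 5.0000: CF_t = 1030.500000, DF = 0.883181, PV = 910.117944
Price P = sum_t PV_t = 1168.219466
First compute Macaulay numerator sum_t t * PV_t:
  t * PV_t at t = 0.5000: 15.061728
  t * PV_t at t = 1.0000: 29.751562
  t * PV_t at t = 1.5000: 44.076389
  t * PV_t at t = 2.0000: 58.042981
  t * PV_t at t = 2.5000: 71.658001
  t * PV_t at t = 3.0000: 84.928001
  t * PV_t at t = 3.5000: 97.859425
  t * PV_t at t = 4.0000: 110.458610
  t * PV_t at t = 4.5000: 122.731789
  t * PV_t at t = 5.0000: 4550.589722
Macaulay duration D = 5185.158209 / 1168.219466 = 4.438514
Modified duration = D / (1 + y/m) = 4.438514 / (1 + 0.012500) = 4.383717

Answer: Modified duration = 4.3837


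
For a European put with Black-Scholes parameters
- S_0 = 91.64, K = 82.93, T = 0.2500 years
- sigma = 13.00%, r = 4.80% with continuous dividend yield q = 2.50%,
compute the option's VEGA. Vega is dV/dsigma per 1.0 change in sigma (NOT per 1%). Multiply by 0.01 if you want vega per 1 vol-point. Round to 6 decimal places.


d1 = 1.6574381403; d2 = 1.5924381403
phi(d1) = 0.1010147101; exp(-qT) = 0.9937694906; exp(-rT) = 0.9880717129
Vega = S * exp(-qT) * phi(d1) * sqrt(T) = 91.6400 * 0.9937694906 * 0.1010147101 * 0.5000000000 = 4.599656

Answer: Vega = 4.599656


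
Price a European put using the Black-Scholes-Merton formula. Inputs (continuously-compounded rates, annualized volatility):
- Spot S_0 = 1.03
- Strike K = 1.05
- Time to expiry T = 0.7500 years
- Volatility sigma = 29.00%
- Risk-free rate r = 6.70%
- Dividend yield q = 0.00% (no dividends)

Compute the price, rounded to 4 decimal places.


Answer: Price = 0.0864

Derivation:
d1 = (ln(S/K) + (r - q + 0.5*sigma^2) * T) / (sigma * sqrt(T)) = 0.24908140
d2 = d1 - sigma * sqrt(T) = -0.00206597
exp(-rT) = 0.95099165; exp(-qT) = 1.00000000
P = K * exp(-rT) * N(-d2) - S_0 * exp(-qT) * N(-d1)
N(-d1) = 0.40164891; N(-d2) = 0.50082420
P = 1.0500 * 0.95099165 * 0.50082420 - 1.0300 * 1.00000000 * 0.40164891 = 0.0864


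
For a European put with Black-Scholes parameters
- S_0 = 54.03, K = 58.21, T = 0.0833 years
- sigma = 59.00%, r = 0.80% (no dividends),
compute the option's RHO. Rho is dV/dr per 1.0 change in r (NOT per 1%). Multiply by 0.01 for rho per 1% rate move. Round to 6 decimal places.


d1 = -0.3485521657; d2 = -0.5188364281
phi(d1) = 0.3754301517; exp(-qT) = 1.0000000000; exp(-rT) = 0.9993338220
N(-d2) = 0.6980625937
Rho = -K*T*exp(-rT)*N(-d2) = -58.2100 * 0.0833 * 0.9993338220 * 0.6980625937 = -3.382576

Answer: Rho = -3.382576


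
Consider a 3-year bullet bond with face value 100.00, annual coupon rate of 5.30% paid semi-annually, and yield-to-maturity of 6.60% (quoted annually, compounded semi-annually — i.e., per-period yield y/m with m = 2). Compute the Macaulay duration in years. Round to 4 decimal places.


Coupon per period c = face * coupon_rate / m = 2.650000
Periods per year m = 2; per-period yield y/m = 0.033000
Number of cashflows N = 6
Cashflows (t years, CF_t, discount factor 1/(1+y/m)^(m*t), PV):
  t = 0.5000: CF_t = 2.650000, DF = 0.968054, PV = 2.565344
  t = 1.0000: CF_t = 2.650000, DF = 0.937129, PV = 2.483392
  t = 1.5000: CF_t = 2.650000, DF = 0.907192, PV = 2.404058
  t = 2.0000: CF_t = 2.650000, DF = 0.878211, PV = 2.327258
  t = 2.5000: CF_t = 2.650000, DF = 0.850156, PV = 2.252912
  t = 3.0000: CF_t = 102.650000, DF = 0.822997, PV = 84.480607
Price P = sum_t PV_t = 96.513571
Macaulay numerator sum_t t * PV_t:
  t * PV_t at t = 0.5000: 1.282672
  t * PV_t at t = 1.0000: 2.483392
  t * PV_t at t = 1.5000: 3.606087
  t * PV_t at t = 2.0000: 4.654517
  t * PV_t at t = 2.5000: 5.632280
  t * PV_t at t = 3.0000: 253.441820
Macaulay duration D = (sum_t t * PV_t) / P = 271.100768 / 96.513571 = 2.808939

Answer: Macaulay duration = 2.8089 years


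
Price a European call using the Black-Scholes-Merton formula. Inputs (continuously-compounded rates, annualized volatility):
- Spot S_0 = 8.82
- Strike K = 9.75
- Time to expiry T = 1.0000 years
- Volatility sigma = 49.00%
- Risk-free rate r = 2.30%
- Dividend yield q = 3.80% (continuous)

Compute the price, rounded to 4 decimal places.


d1 = (ln(S/K) + (r - q + 0.5*sigma^2) * T) / (sigma * sqrt(T)) = 0.00980528
d2 = d1 - sigma * sqrt(T) = -0.48019472
exp(-rT) = 0.97726248; exp(-qT) = 0.96271294
C = S_0 * exp(-qT) * N(d1) - K * exp(-rT) * N(d2)
N(d1) = 0.50391168; N(d2) = 0.31554447
C = 8.8200 * 0.96271294 * 0.50391168 - 9.7500 * 0.97726248 * 0.31554447 = 1.2722

Answer: Price = 1.2722


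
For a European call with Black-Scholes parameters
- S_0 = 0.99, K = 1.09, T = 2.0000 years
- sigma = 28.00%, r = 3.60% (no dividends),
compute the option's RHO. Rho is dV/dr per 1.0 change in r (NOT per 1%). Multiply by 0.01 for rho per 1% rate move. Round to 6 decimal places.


Answer: Rho = 0.806859

Derivation:
d1 = 0.1368048781; d2 = -0.2591749194
phi(d1) = 0.3952264764; exp(-qT) = 1.0000000000; exp(-rT) = 0.9305308958
N(d2) = 0.3977501408
Rho = K*T*exp(-rT)*N(d2) = 1.0900 * 2.0000 * 0.9305308958 * 0.3977501408 = 0.806859


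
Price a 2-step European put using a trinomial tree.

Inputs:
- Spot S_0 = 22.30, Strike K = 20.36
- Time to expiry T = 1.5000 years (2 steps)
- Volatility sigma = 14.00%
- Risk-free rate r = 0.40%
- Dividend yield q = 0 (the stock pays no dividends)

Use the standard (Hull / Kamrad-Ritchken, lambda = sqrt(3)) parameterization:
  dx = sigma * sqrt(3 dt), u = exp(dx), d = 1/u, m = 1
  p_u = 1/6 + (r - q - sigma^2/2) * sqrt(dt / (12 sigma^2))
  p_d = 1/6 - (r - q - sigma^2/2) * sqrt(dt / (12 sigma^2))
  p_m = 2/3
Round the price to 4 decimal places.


Answer: Price = V(0,0) = 0.7137

Derivation:
dt = T/N = 0.750000; dx = sigma*sqrt(3*dt) = 0.210000
u = exp(dx) = 1.233678; d = 1/u = 0.810584
p_u = 0.156310, p_m = 0.666667, p_d = 0.177024
Discount per step: exp(-r*dt) = 0.997004
Stock lattice S(k, j) with j the centered position index:
  k=0: S(0,+0) = 22.3000
  k=1: S(1,-1) = 18.0760; S(1,+0) = 22.3000; S(1,+1) = 27.5110
  k=2: S(2,-2) = 14.6521; S(2,-1) = 18.0760; S(2,+0) = 22.3000; S(2,+1) = 27.5110; S(2,+2) = 33.9397
Terminal payoffs V(N, j) = max(K - S_T, 0):
  V(2,-2) = 5.707856; V(2,-1) = 2.283971; V(2,+0) = 0.000000; V(2,+1) = 0.000000; V(2,+2) = 0.000000
Backward induction: V(k, j) = exp(-r*dt) * [p_u * V(k+1, j+1) + p_m * V(k+1, j) + p_d * V(k+1, j-1)]
  V(1,-1) = exp(-r*dt) * [p_u*0.000000 + p_m*2.283971 + p_d*5.707856] = 2.525486
  V(1,+0) = exp(-r*dt) * [p_u*0.000000 + p_m*0.000000 + p_d*2.283971] = 0.403106
  V(1,+1) = exp(-r*dt) * [p_u*0.000000 + p_m*0.000000 + p_d*0.000000] = 0.000000
  V(0,+0) = exp(-r*dt) * [p_u*0.000000 + p_m*0.403106 + p_d*2.525486] = 0.713664


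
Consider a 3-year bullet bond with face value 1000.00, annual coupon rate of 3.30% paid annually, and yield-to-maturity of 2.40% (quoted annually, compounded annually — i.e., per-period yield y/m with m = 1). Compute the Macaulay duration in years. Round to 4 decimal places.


Coupon per period c = face * coupon_rate / m = 33.000000
Periods per year m = 1; per-period yield y/m = 0.024000
Number of cashflows N = 3
Cashflows (t years, CF_t, discount factor 1/(1+y/m)^(m*t), PV):
  t = 1.0000: CF_t = 33.000000, DF = 0.976562, PV = 32.226562
  t = 2.0000: CF_t = 33.000000, DF = 0.953674, PV = 31.471252
  t = 3.0000: CF_t = 1033.000000, DF = 0.931323, PV = 962.056220
Price P = sum_t PV_t = 1025.754035
Macaulay numerator sum_t t * PV_t:
  t * PV_t at t = 1.0000: 32.226562
  t * PV_t at t = 2.0000: 62.942505
  t * PV_t at t = 3.0000: 2886.168659
Macaulay duration D = (sum_t t * PV_t) / P = 2981.337726 / 1025.754035 = 2.906484

Answer: Macaulay duration = 2.9065 years


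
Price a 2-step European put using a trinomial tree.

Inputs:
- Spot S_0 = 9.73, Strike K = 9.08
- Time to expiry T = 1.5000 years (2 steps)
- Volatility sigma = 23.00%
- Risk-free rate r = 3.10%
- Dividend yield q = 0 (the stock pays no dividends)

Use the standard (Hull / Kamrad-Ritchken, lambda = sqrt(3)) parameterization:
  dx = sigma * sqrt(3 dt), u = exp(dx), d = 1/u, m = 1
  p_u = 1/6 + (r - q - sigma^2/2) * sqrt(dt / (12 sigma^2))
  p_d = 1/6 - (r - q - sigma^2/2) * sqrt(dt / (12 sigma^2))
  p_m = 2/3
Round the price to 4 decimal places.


Answer: Price = V(0,0) = 0.5554

Derivation:
dt = T/N = 0.750000; dx = sigma*sqrt(3*dt) = 0.345000
u = exp(dx) = 1.411990; d = 1/u = 0.708220
p_u = 0.171612, p_m = 0.666667, p_d = 0.161721
Discount per step: exp(-r*dt) = 0.977018
Stock lattice S(k, j) with j the centered position index:
  k=0: S(0,+0) = 9.7300
  k=1: S(1,-1) = 6.8910; S(1,+0) = 9.7300; S(1,+1) = 13.7387
  k=2: S(2,-2) = 4.8803; S(2,-1) = 6.8910; S(2,+0) = 9.7300; S(2,+1) = 13.7387; S(2,+2) = 19.3989
Terminal payoffs V(N, j) = max(K - S_T, 0):
  V(2,-2) = 4.199665; V(2,-1) = 2.189016; V(2,+0) = 0.000000; V(2,+1) = 0.000000; V(2,+2) = 0.000000
Backward induction: V(k, j) = exp(-r*dt) * [p_u * V(k+1, j+1) + p_m * V(k+1, j) + p_d * V(k+1, j-1)]
  V(1,-1) = exp(-r*dt) * [p_u*0.000000 + p_m*2.189016 + p_d*4.199665] = 2.089371
  V(1,+0) = exp(-r*dt) * [p_u*0.000000 + p_m*0.000000 + p_d*2.189016] = 0.345874
  V(1,+1) = exp(-r*dt) * [p_u*0.000000 + p_m*0.000000 + p_d*0.000000] = 0.000000
  V(0,+0) = exp(-r*dt) * [p_u*0.000000 + p_m*0.345874 + p_d*2.089371] = 0.555413


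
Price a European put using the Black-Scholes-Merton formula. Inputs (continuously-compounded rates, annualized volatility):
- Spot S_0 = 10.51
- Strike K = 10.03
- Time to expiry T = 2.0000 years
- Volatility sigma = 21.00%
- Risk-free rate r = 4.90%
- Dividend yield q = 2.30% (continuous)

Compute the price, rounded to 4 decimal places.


Answer: Price = 0.7186

Derivation:
d1 = (ln(S/K) + (r - q + 0.5*sigma^2) * T) / (sigma * sqrt(T)) = 0.48098946
d2 = d1 - sigma * sqrt(T) = 0.18400462
exp(-rT) = 0.90664890; exp(-qT) = 0.95504196
P = K * exp(-rT) * N(-d2) - S_0 * exp(-qT) * N(-d1)
N(-d1) = 0.31526199; N(-d2) = 0.42700492
P = 10.0300 * 0.90664890 * 0.42700492 - 10.5100 * 0.95504196 * 0.31526199 = 0.7186


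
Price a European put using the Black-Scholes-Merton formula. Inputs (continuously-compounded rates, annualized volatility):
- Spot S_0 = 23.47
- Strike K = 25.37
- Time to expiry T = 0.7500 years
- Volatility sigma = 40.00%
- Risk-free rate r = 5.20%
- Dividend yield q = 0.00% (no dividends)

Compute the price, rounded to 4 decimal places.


d1 = (ln(S/K) + (r - q + 0.5*sigma^2) * T) / (sigma * sqrt(T)) = 0.06107106
d2 = d1 - sigma * sqrt(T) = -0.28533910
exp(-rT) = 0.96175071; exp(-qT) = 1.00000000
P = K * exp(-rT) * N(-d2) - S_0 * exp(-qT) * N(-d1)
N(-d1) = 0.47565131; N(-d2) = 0.61230782
P = 25.3700 * 0.96175071 * 0.61230782 - 23.4700 * 1.00000000 * 0.47565131 = 3.7765

Answer: Price = 3.7765


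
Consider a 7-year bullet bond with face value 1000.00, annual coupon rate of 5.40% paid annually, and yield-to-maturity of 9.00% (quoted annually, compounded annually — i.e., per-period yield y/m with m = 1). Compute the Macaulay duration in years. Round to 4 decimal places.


Coupon per period c = face * coupon_rate / m = 54.000000
Periods per year m = 1; per-period yield y/m = 0.090000
Number of cashflows N = 7
Cashflows (t years, CF_t, discount factor 1/(1+y/m)^(m*t), PV):
  t = 1.0000: CF_t = 54.000000, DF = 0.917431, PV = 49.541284
  t = 2.0000: CF_t = 54.000000, DF = 0.841680, PV = 45.450720
  t = 3.0000: CF_t = 54.000000, DF = 0.772183, PV = 41.697908
  t = 4.0000: CF_t = 54.000000, DF = 0.708425, PV = 38.254961
  t = 5.0000: CF_t = 54.000000, DF = 0.649931, PV = 35.096295
  t = 6.0000: CF_t = 54.000000, DF = 0.596267, PV = 32.198436
  t = 7.0000: CF_t = 1054.000000, DF = 0.547034, PV = 576.574094
Price P = sum_t PV_t = 818.813698
Macaulay numerator sum_t t * PV_t:
  t * PV_t at t = 1.0000: 49.541284
  t * PV_t at t = 2.0000: 90.901439
  t * PV_t at t = 3.0000: 125.093724
  t * PV_t at t = 4.0000: 153.019846
  t * PV_t at t = 5.0000: 175.481474
  t * PV_t at t = 6.0000: 193.190614
  t * PV_t at t = 7.0000: 4036.018658
Macaulay duration D = (sum_t t * PV_t) / P = 4823.247040 / 818.813698 = 5.890530

Answer: Macaulay duration = 5.8905 years
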